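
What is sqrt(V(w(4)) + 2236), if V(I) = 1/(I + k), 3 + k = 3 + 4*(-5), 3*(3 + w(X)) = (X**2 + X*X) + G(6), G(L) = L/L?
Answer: sqrt(80493)/6 ≈ 47.285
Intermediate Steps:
G(L) = 1
w(X) = -8/3 + 2*X**2/3 (w(X) = -3 + ((X**2 + X*X) + 1)/3 = -3 + ((X**2 + X**2) + 1)/3 = -3 + (2*X**2 + 1)/3 = -3 + (1 + 2*X**2)/3 = -3 + (1/3 + 2*X**2/3) = -8/3 + 2*X**2/3)
k = -20 (k = -3 + (3 + 4*(-5)) = -3 + (3 - 20) = -3 - 17 = -20)
V(I) = 1/(-20 + I) (V(I) = 1/(I - 20) = 1/(-20 + I))
sqrt(V(w(4)) + 2236) = sqrt(1/(-20 + (-8/3 + (2/3)*4**2)) + 2236) = sqrt(1/(-20 + (-8/3 + (2/3)*16)) + 2236) = sqrt(1/(-20 + (-8/3 + 32/3)) + 2236) = sqrt(1/(-20 + 8) + 2236) = sqrt(1/(-12) + 2236) = sqrt(-1/12 + 2236) = sqrt(26831/12) = sqrt(80493)/6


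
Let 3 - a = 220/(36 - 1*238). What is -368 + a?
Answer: -36755/101 ≈ -363.91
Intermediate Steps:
a = 413/101 (a = 3 - 220/(36 - 1*238) = 3 - 220/(36 - 238) = 3 - 220/(-202) = 3 - 220*(-1)/202 = 3 - 1*(-110/101) = 3 + 110/101 = 413/101 ≈ 4.0891)
-368 + a = -368 + 413/101 = -36755/101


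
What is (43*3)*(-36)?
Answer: -4644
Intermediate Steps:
(43*3)*(-36) = 129*(-36) = -4644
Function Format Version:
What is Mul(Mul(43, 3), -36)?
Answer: -4644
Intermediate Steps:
Mul(Mul(43, 3), -36) = Mul(129, -36) = -4644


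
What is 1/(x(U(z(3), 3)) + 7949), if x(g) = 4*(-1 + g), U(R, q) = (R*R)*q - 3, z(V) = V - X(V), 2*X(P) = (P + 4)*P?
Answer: 1/8608 ≈ 0.00011617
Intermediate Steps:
X(P) = P*(4 + P)/2 (X(P) = ((P + 4)*P)/2 = ((4 + P)*P)/2 = (P*(4 + P))/2 = P*(4 + P)/2)
z(V) = V - V*(4 + V)/2
U(R, q) = -3 + q*R² (U(R, q) = R²*q - 3 = q*R² - 3 = -3 + q*R²)
x(g) = -4 + 4*g
1/(x(U(z(3), 3)) + 7949) = 1/((-4 + 4*(-3 + 3*((½)*3*(-2 - 1*3))²)) + 7949) = 1/((-4 + 4*(-3 + 3*((½)*3*(-2 - 3))²)) + 7949) = 1/((-4 + 4*(-3 + 3*((½)*3*(-5))²)) + 7949) = 1/((-4 + 4*(-3 + 3*(-15/2)²)) + 7949) = 1/((-4 + 4*(-3 + 3*(225/4))) + 7949) = 1/((-4 + 4*(-3 + 675/4)) + 7949) = 1/((-4 + 4*(663/4)) + 7949) = 1/((-4 + 663) + 7949) = 1/(659 + 7949) = 1/8608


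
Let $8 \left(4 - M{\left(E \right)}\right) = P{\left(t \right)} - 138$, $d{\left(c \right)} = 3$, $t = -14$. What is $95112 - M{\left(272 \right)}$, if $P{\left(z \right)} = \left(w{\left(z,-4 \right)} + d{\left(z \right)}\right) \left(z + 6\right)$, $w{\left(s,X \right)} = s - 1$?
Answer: $\frac{380411}{4} \approx 95103.0$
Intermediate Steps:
$w{\left(s,X \right)} = -1 + s$
$P{\left(z \right)} = \left(2 + z\right) \left(6 + z\right)$ ($P{\left(z \right)} = \left(\left(-1 + z\right) + 3\right) \left(z + 6\right) = \left(2 + z\right) \left(6 + z\right)$)
$M{\left(E \right)} = \frac{37}{4}$ ($M{\left(E \right)} = 4 - \frac{\left(12 + \left(-14\right)^{2} + 8 \left(-14\right)\right) - 138}{8} = 4 - \frac{\left(12 + 196 - 112\right) - 138}{8} = 4 - \frac{96 - 138}{8} = 4 - - \frac{21}{4} = 4 + \frac{21}{4} = \frac{37}{4}$)
$95112 - M{\left(272 \right)} = 95112 - \frac{37}{4} = \frac{380411}{4}$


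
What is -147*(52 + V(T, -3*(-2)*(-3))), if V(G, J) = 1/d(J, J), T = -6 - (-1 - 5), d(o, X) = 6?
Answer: -15337/2 ≈ -7668.5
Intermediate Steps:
T = 0 (T = -6 - 1*(-6) = -6 + 6 = 0)
V(G, J) = ⅙ (V(G, J) = 1/6 = ⅙)
-147*(52 + V(T, -3*(-2)*(-3))) = -147*(52 + ⅙) = -147*313/6 = -15337/2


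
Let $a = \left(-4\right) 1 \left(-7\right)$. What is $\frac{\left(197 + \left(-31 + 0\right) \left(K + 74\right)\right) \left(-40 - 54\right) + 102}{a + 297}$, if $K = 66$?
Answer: $\frac{389544}{325} \approx 1198.6$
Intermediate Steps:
$a = 28$ ($a = \left(-4\right) \left(-7\right) = 28$)
$\frac{\left(197 + \left(-31 + 0\right) \left(K + 74\right)\right) \left(-40 - 54\right) + 102}{a + 297} = \frac{\left(197 + \left(-31 + 0\right) \left(66 + 74\right)\right) \left(-40 - 54\right) + 102}{28 + 297} = \frac{\left(197 - 4340\right) \left(-94\right) + 102}{325} = \left(\left(197 - 4340\right) \left(-94\right) + 102\right) \frac{1}{325} = \left(\left(-4143\right) \left(-94\right) + 102\right) \frac{1}{325} = \left(389442 + 102\right) \frac{1}{325} = 389544 \cdot \frac{1}{325} = \frac{389544}{325}$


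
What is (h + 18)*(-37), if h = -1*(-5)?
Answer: -851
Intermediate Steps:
h = 5
(h + 18)*(-37) = (5 + 18)*(-37) = 23*(-37) = -851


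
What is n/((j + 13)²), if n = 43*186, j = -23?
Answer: 3999/50 ≈ 79.980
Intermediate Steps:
n = 7998
n/((j + 13)²) = 7998/((-23 + 13)²) = 7998/((-10)²) = 7998/100 = 7998*(1/100) = 3999/50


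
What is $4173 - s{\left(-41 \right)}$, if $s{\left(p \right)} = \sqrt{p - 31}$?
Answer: $4173 - 6 i \sqrt{2} \approx 4173.0 - 8.4853 i$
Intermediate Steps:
$s{\left(p \right)} = \sqrt{-31 + p}$
$4173 - s{\left(-41 \right)} = 4173 - \sqrt{-31 - 41} = 4173 - \sqrt{-72} = 4173 - 6 i \sqrt{2}$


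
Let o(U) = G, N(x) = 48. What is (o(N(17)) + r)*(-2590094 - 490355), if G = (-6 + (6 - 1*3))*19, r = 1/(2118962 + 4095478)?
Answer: 1091166129482471/6214440 ≈ 1.7559e+8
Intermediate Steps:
r = 1/6214440 ≈ 1.6092e-7
G = -57 (G = (-6 + (6 - 3))*19 = (-6 + 3)*19 = -3*19 = -57)
o(U) = -57
(o(N(17)) + r)*(-2590094 - 490355) = (-57 + 1/6214440)*(-2590094 - 490355) = -354223079/6214440*(-3080449) = 1091166129482471/6214440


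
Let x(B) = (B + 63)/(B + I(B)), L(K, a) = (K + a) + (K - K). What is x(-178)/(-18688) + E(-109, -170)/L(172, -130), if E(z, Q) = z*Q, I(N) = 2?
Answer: 30473397905/69070848 ≈ 441.19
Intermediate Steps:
L(K, a) = K + a (L(K, a) = (K + a) + 0 = K + a)
E(z, Q) = Q*z
x(B) = (63 + B)/(2 + B) (x(B) = (B + 63)/(B + 2) = (63 + B)/(2 + B))
x(-178)/(-18688) + E(-109, -170)/L(172, -130) = ((63 - 178)/(2 - 178))/(-18688) + (-170*(-109))/(172 - 130) = (-115/(-176))*(-1/18688) + 18530/42 = -1/176*(-115)*(-1/18688) + 18530*(1/42) = (115/176)*(-1/18688) + 9265/21 = -115/3289088 + 9265/21 = 30473397905/69070848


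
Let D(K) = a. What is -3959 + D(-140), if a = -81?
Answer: -4040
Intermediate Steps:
D(K) = -81
-3959 + D(-140) = -3959 - 81 = -4040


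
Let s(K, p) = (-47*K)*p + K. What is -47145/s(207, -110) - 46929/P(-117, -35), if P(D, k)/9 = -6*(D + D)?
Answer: -1882532779/500945796 ≈ -3.7580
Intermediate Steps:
s(K, p) = K - 47*K*p (s(K, p) = -47*K*p + K = K - 47*K*p)
P(D, k) = -108*D (P(D, k) = 9*(-6*(D + D)) = 9*(-12*D) = -108*D)
-47145/s(207, -110) - 46929/P(-117, -35) = -47145*1/(207*(1 - 47*(-110))) - 46929/((-108*(-117))) = -47145*1/(207*(1 + 5170)) - 46929/12636 = -47145/(207*5171) - 46929*1/12636 = -47145/1070397 - 15643/4212 = -47145*1/1070397 - 15643/4212 = -15715/356799 - 15643/4212 = -1882532779/500945796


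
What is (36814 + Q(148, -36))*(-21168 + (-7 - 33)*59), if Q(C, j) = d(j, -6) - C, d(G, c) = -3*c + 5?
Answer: -863218792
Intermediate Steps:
d(G, c) = 5 - 3*c
Q(C, j) = 23 - C (Q(C, j) = (5 - 3*(-6)) - C = (5 + 18) - C = 23 - C)
(36814 + Q(148, -36))*(-21168 + (-7 - 33)*59) = (36814 + (23 - 1*148))*(-21168 + (-7 - 33)*59) = (36814 + (23 - 148))*(-21168 - 40*59) = (36814 - 125)*(-21168 - 2360) = 36689*(-23528) = -863218792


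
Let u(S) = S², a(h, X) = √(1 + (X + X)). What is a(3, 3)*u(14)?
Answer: 196*√7 ≈ 518.57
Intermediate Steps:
a(h, X) = √(1 + 2*X)
a(3, 3)*u(14) = √(1 + 2*3)*14² = √(1 + 6)*196 = √7*196 = 196*√7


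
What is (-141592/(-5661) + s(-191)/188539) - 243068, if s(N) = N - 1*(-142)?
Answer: -259404467171273/1067319279 ≈ -2.4304e+5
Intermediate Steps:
s(N) = 142 + N (s(N) = N + 142 = 142 + N)
(-141592/(-5661) + s(-191)/188539) - 243068 = (-141592/(-5661) + (142 - 191)/188539) - 243068 = (-141592*(-1/5661) - 49*1/188539) - 243068 = (141592/5661 - 49/188539) - 243068 = 26695336699/1067319279 - 243068 = -259404467171273/1067319279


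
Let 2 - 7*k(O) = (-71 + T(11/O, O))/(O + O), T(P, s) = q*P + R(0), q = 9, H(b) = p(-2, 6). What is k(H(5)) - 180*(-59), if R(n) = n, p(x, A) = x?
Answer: 594495/56 ≈ 10616.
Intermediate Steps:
H(b) = -2
T(P, s) = 9*P (T(P, s) = 9*P + 0 = 9*P)
k(O) = 2/7 - (-71 + 99/O)/(14*O) (k(O) = 2/7 - (-71 + 9*(11/O))/(7*(O + O)) = 2/7 - (-71 + 99/O)/(7*(2*O)) = 2/7 - (-71 + 99/O)*1/(2*O)/7 = 2/7 - (-71 + 99/O)/(14*O))
k(H(5)) - 180*(-59) = (1/14)*(-99 - 2*(71 + 4*(-2)))/(-2)² - 180*(-59) = (1/14)*(¼)*(-99 - 2*(71 - 8)) - 1*(-10620) = (1/14)*(¼)*(-99 - 2*63) + 10620 = (1/14)*(¼)*(-99 - 126) + 10620 = (1/14)*(¼)*(-225) + 10620 = -225/56 + 10620 = 594495/56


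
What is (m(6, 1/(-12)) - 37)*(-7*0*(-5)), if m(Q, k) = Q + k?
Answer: 0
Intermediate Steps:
(m(6, 1/(-12)) - 37)*(-7*0*(-5)) = ((6 + 1/(-12)) - 37)*(-7*0*(-5)) = ((6 - 1/12) - 37)*(0*(-5)) = (71/12 - 37)*0 = -373/12*0 = 0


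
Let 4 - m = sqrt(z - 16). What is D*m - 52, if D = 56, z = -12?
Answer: 172 - 112*I*sqrt(7) ≈ 172.0 - 296.32*I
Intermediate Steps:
m = 4 - 2*I*sqrt(7) (m = 4 - sqrt(-12 - 16) = 4 - sqrt(-28) = 4 - 2*I*sqrt(7) ≈ 4.0 - 5.2915*I)
D*m - 52 = 56*(4 - 2*I*sqrt(7)) - 52 = (224 - 112*I*sqrt(7)) - 52 = 172 - 112*I*sqrt(7)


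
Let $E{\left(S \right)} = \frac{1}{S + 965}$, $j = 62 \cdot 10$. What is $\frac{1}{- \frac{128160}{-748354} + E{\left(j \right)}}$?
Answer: $\frac{593070545}{101940977} \approx 5.8178$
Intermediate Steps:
$j = 620$
$E{\left(S \right)} = \frac{1}{965 + S}$
$\frac{1}{- \frac{128160}{-748354} + E{\left(j \right)}} = \frac{1}{- \frac{128160}{-748354} + \frac{1}{965 + 620}} = \frac{1}{\left(-128160\right) \left(- \frac{1}{748354}\right) + \frac{1}{1585}} = \frac{1}{\frac{64080}{374177} + \frac{1}{1585}} = \frac{1}{\frac{101940977}{593070545}} = \frac{593070545}{101940977}$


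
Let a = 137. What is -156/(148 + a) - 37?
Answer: -3567/95 ≈ -37.547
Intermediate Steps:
-156/(148 + a) - 37 = -156/(148 + 137) - 37 = -156/285 - 37 = -156*1/285 - 37 = -52/95 - 37 = -3567/95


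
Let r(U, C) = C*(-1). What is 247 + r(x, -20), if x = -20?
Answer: 267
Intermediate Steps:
r(U, C) = -C
247 + r(x, -20) = 247 - 1*(-20) = 247 + 20 = 267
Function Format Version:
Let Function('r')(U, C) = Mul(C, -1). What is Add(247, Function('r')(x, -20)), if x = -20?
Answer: 267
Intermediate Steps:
Function('r')(U, C) = Mul(-1, C)
Add(247, Function('r')(x, -20)) = Add(247, Mul(-1, -20)) = Add(247, 20) = 267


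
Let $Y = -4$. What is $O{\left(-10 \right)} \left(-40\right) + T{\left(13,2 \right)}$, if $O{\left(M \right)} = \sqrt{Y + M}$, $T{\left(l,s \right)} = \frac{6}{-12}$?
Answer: $- \frac{1}{2} - 40 i \sqrt{14} \approx -0.5 - 149.67 i$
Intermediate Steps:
$T{\left(l,s \right)} = - \frac{1}{2}$ ($T{\left(l,s \right)} = 6 \left(- \frac{1}{12}\right) = - \frac{1}{2}$)
$O{\left(M \right)} = \sqrt{-4 + M}$
$O{\left(-10 \right)} \left(-40\right) + T{\left(13,2 \right)} = \sqrt{-4 - 10} \left(-40\right) - \frac{1}{2} = \sqrt{-14} \left(-40\right) - \frac{1}{2} = i \sqrt{14} \left(-40\right) - \frac{1}{2} = - 40 i \sqrt{14} - \frac{1}{2} = - \frac{1}{2} - 40 i \sqrt{14}$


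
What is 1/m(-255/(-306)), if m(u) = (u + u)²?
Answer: 9/25 ≈ 0.36000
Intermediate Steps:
m(u) = 4*u² (m(u) = (2*u)² = 4*u²)
1/m(-255/(-306)) = 1/(4*(-255/(-306))²) = 1/(4*(-255*(-1/306))²) = 1/(4*(⅚)²) = 1/(4*(25/36)) = 1/(25/9) = 9/25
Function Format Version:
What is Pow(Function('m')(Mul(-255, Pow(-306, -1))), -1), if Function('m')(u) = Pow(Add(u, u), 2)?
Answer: Rational(9, 25) ≈ 0.36000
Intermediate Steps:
Function('m')(u) = Mul(4, Pow(u, 2)) (Function('m')(u) = Pow(Mul(2, u), 2) = Mul(4, Pow(u, 2)))
Pow(Function('m')(Mul(-255, Pow(-306, -1))), -1) = Pow(Mul(4, Pow(Mul(-255, Pow(-306, -1)), 2)), -1) = Pow(Mul(4, Pow(Mul(-255, Rational(-1, 306)), 2)), -1) = Pow(Mul(4, Pow(Rational(5, 6), 2)), -1) = Pow(Mul(4, Rational(25, 36)), -1) = Pow(Rational(25, 9), -1) = Rational(9, 25)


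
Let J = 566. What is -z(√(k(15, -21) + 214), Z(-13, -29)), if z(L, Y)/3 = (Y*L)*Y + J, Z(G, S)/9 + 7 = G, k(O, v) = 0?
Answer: -1698 - 97200*√214 ≈ -1.4236e+6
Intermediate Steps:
Z(G, S) = -63 + 9*G
z(L, Y) = 1698 + 3*L*Y² (z(L, Y) = 3*((Y*L)*Y + 566) = 3*((L*Y)*Y + 566) = 3*(L*Y² + 566) = 3*(566 + L*Y²) = 1698 + 3*L*Y²)
-z(√(k(15, -21) + 214), Z(-13, -29)) = -(1698 + 3*√(0 + 214)*(-63 + 9*(-13))²) = -(1698 + 3*√214*(-63 - 117)²) = -(1698 + 3*√214*(-180)²) = -(1698 + 3*√214*32400) = -(1698 + 97200*√214) = -1698 - 97200*√214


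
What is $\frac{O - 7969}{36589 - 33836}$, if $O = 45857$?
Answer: $\frac{37888}{2753} \approx 13.762$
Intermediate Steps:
$\frac{O - 7969}{36589 - 33836} = \frac{45857 - 7969}{36589 - 33836} = \frac{37888}{2753}$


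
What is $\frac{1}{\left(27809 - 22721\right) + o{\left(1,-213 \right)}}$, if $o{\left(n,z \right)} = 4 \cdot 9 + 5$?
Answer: $\frac{1}{5129} \approx 0.00019497$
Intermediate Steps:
$o{\left(n,z \right)} = 41$ ($o{\left(n,z \right)} = 36 + 5 = 41$)
$\frac{1}{\left(27809 - 22721\right) + o{\left(1,-213 \right)}} = \frac{1}{\left(27809 - 22721\right) + 41} = \frac{1}{5088 + 41} = \frac{1}{5129}$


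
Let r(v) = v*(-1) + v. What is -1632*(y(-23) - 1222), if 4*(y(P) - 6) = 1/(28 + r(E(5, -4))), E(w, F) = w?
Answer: 13891482/7 ≈ 1.9845e+6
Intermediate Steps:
r(v) = 0 (r(v) = -v + v = 0)
y(P) = 673/112 (y(P) = 6 + 1/(4*(28 + 0)) = 6 + (¼)/28 = 6 + (¼)*(1/28) = 6 + 1/112 = 673/112)
-1632*(y(-23) - 1222) = -1632*(673/112 - 1222) = -1632*(-136191/112) = 13891482/7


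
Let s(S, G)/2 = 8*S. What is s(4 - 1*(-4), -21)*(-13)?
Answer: -1664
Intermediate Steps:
s(S, G) = 16*S (s(S, G) = 2*(8*S) = 16*S)
s(4 - 1*(-4), -21)*(-13) = (16*(4 - 1*(-4)))*(-13) = (16*(4 + 4))*(-13) = (16*8)*(-13) = 128*(-13) = -1664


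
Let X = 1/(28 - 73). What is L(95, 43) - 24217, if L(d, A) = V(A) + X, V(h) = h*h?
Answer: -1006561/45 ≈ -22368.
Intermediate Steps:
V(h) = h²
X = -1/45 (X = 1/(-45) = -1/45 ≈ -0.022222)
L(d, A) = -1/45 + A² (L(d, A) = A² - 1/45 = -1/45 + A²)
L(95, 43) - 24217 = (-1/45 + 43²) - 24217 = (-1/45 + 1849) - 24217 = 83204/45 - 24217 = -1006561/45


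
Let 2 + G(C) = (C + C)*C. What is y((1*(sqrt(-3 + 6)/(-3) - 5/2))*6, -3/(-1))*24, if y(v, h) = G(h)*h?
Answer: 1152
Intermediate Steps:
G(C) = -2 + 2*C**2 (G(C) = -2 + (C + C)*C = -2 + (2*C)*C = -2 + 2*C**2)
y(v, h) = h*(-2 + 2*h**2) (y(v, h) = (-2 + 2*h**2)*h = h*(-2 + 2*h**2))
y((1*(sqrt(-3 + 6)/(-3) - 5/2))*6, -3/(-1))*24 = (2*(-3/(-1))*(-1 + (-3/(-1))**2))*24 = (2*(-3*(-1))*(-1 + (-3*(-1))**2))*24 = (2*3*(-1 + 3**2))*24 = (2*3*(-1 + 9))*24 = (2*3*8)*24 = 48*24 = 1152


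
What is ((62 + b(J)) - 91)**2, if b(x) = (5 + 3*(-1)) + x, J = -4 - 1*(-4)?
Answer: 729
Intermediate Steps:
J = 0 (J = -4 + 4 = 0)
b(x) = 2 + x (b(x) = (5 - 3) + x = 2 + x)
((62 + b(J)) - 91)**2 = ((62 + (2 + 0)) - 91)**2 = ((62 + 2) - 91)**2 = (64 - 91)**2 = (-27)**2 = 729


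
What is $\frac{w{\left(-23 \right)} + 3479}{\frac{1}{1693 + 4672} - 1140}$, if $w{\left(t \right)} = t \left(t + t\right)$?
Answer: $- \frac{28878005}{7256099} \approx -3.9798$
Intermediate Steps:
$w{\left(t \right)} = 2 t^{2}$ ($w{\left(t \right)} = t 2 t = 2 t^{2}$)
$\frac{w{\left(-23 \right)} + 3479}{\frac{1}{1693 + 4672} - 1140} = \frac{2 \left(-23\right)^{2} + 3479}{\frac{1}{1693 + 4672} - 1140} = \frac{2 \cdot 529 + 3479}{\frac{1}{6365} - 1140} = \frac{1058 + 3479}{\frac{1}{6365} - 1140} = \frac{4537}{- \frac{7256099}{6365}} = 4537 \left(- \frac{6365}{7256099}\right) = - \frac{28878005}{7256099}$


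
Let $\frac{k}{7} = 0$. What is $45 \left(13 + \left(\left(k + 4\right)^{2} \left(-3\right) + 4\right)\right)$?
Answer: $-1395$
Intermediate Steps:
$k = 0$ ($k = 7 \cdot 0 = 0$)
$45 \left(13 + \left(\left(k + 4\right)^{2} \left(-3\right) + 4\right)\right) = 45 \left(13 + \left(\left(0 + 4\right)^{2} \left(-3\right) + 4\right)\right) = 45 \left(13 + \left(4^{2} \left(-3\right) + 4\right)\right) = 45 \left(13 + \left(16 \left(-3\right) + 4\right)\right) = 45 \left(13 + \left(-48 + 4\right)\right) = 45 \left(13 - 44\right) = 45 \left(-31\right) = -1395$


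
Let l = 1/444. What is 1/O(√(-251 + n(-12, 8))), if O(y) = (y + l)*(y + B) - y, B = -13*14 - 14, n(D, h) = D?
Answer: -17311264/675252241477 + 12945116*I*√263/675252241477 ≈ -2.5637e-5 + 0.0003109*I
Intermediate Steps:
B = -196 (B = -182 - 14 = -196)
l = 1/444 ≈ 0.0022523
O(y) = -y + (-196 + y)*(1/444 + y) (O(y) = (y + 1/444)*(y - 196) - y = (1/444 + y)*(-196 + y) - y = (-196 + y)*(1/444 + y) - y = -y + (-196 + y)*(1/444 + y))
1/O(√(-251 + n(-12, 8))) = 1/(-49/111 + (√(-251 - 12))² - 87467*√(-251 - 12)/444) = 1/(-49/111 + (√(-263))² - 87467*I*√263/444) = 1/(-49/111 + (I*√263)² - 87467*I*√263/444) = 1/(-49/111 - 263 - 87467*I*√263/444) = 1/(-29242/111 - 87467*I*√263/444)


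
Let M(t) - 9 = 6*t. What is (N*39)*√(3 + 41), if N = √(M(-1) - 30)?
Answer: 234*I*√33 ≈ 1344.2*I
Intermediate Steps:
M(t) = 9 + 6*t
N = 3*I*√3 (N = √((9 + 6*(-1)) - 30) = √((9 - 6) - 30) = √(3 - 30) = √(-27) = 3*I*√3 ≈ 5.1962*I)
(N*39)*√(3 + 41) = ((3*I*√3)*39)*√(3 + 41) = (117*I*√3)*√44 = (117*I*√3)*(2*√11) = 234*I*√33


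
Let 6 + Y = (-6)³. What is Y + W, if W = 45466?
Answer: 45244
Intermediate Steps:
Y = -222 (Y = -6 + (-6)³ = -6 - 216 = -222)
Y + W = -222 + 45466 = 45244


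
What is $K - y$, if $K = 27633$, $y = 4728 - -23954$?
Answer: $-1049$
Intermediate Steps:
$y = 28682$ ($y = 4728 + 23954 = 28682$)
$K - y = 27633 - 28682 = -1049$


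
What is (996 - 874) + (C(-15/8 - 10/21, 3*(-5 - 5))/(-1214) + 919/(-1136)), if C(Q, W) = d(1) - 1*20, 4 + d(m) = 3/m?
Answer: 83579439/689552 ≈ 121.21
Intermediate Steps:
d(m) = -4 + 3/m
C(Q, W) = -21 (C(Q, W) = (-4 + 3/1) - 1*20 = (-4 + 3*1) - 20 = (-4 + 3) - 20 = -1 - 20 = -21)
(996 - 874) + (C(-15/8 - 10/21, 3*(-5 - 5))/(-1214) + 919/(-1136)) = (996 - 874) + (-21/(-1214) + 919/(-1136)) = 122 + (-21*(-1/1214) + 919*(-1/1136)) = 122 + (21/1214 - 919/1136) = 122 - 545905/689552 = 83579439/689552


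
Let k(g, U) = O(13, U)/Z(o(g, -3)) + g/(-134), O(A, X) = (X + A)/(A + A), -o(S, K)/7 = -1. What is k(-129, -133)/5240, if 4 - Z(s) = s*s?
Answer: 5567/27384240 ≈ 0.00020329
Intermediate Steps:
o(S, K) = 7 (o(S, K) = -7*(-1) = 7)
O(A, X) = (A + X)/(2*A) (O(A, X) = (A + X)/((2*A)) = (A + X)*(1/(2*A)) = (A + X)/(2*A))
Z(s) = 4 - s**2 (Z(s) = 4 - s*s = 4 - s**2)
k(g, U) = -1/90 - g/134 - U/1170 (k(g, U) = ((1/2)*(13 + U)/13)/(4 - 1*7**2) + g/(-134) = ((1/2)*(1/13)*(13 + U))/(4 - 1*49) + g*(-1/134) = (1/2 + U/26)/(4 - 49) - g/134 = (1/2 + U/26)/(-45) - g/134 = (1/2 + U/26)*(-1/45) - g/134 = (-1/90 - U/1170) - g/134 = -1/90 - g/134 - U/1170)
k(-129, -133)/5240 = (-1/90 - 1/134*(-129) - 1/1170*(-133))/5240 = (-1/90 + 129/134 + 133/1170)*(1/5240) = (5567/5226)*(1/5240) = 5567/27384240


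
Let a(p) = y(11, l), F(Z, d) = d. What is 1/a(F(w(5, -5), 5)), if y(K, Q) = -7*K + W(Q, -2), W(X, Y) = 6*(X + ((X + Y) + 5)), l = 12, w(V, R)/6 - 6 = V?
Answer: 1/85 ≈ 0.011765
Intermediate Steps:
w(V, R) = 36 + 6*V
W(X, Y) = 30 + 6*Y + 12*X (W(X, Y) = 6*(X + (5 + X + Y)) = 6*(5 + Y + 2*X) = 30 + 6*Y + 12*X)
y(K, Q) = 18 - 7*K + 12*Q (y(K, Q) = -7*K + (30 + 6*(-2) + 12*Q) = -7*K + (30 - 12 + 12*Q) = -7*K + (18 + 12*Q) = 18 - 7*K + 12*Q)
a(p) = 85 (a(p) = 18 - 7*11 + 12*12 = 18 - 77 + 144 = 85)
1/a(F(w(5, -5), 5)) = 1/85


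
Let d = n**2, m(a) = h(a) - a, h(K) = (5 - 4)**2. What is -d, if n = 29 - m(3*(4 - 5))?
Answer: -625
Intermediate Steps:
h(K) = 1 (h(K) = 1**2 = 1)
m(a) = 1 - a
n = 25 (n = 29 - (1 - 3*(4 - 5)) = 29 - (1 - 3*(-1)) = 29 - (1 - 1*(-3)) = 29 - (1 + 3) = 29 - 1*4 = 29 - 4 = 25)
d = 625 (d = 25**2 = 625)
-d = -1*625 = -625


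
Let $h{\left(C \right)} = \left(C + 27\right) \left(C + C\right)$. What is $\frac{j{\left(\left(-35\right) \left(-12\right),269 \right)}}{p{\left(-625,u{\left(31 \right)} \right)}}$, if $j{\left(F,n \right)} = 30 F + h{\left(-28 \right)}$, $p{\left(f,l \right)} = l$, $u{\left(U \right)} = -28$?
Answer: $-452$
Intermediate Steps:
$h{\left(C \right)} = 2 C \left(27 + C\right)$ ($h{\left(C \right)} = \left(27 + C\right) 2 C = 2 C \left(27 + C\right)$)
$j{\left(F,n \right)} = 56 + 30 F$ ($j{\left(F,n \right)} = 30 F + 2 \left(-28\right) \left(27 - 28\right) = 30 F + 2 \left(-28\right) \left(-1\right) = 30 F + 56 = 56 + 30 F$)
$\frac{j{\left(\left(-35\right) \left(-12\right),269 \right)}}{p{\left(-625,u{\left(31 \right)} \right)}} = \frac{56 + 30 \left(\left(-35\right) \left(-12\right)\right)}{-28} = \left(56 + 30 \cdot 420\right) \left(- \frac{1}{28}\right) = \left(56 + 12600\right) \left(- \frac{1}{28}\right) = 12656 \left(- \frac{1}{28}\right) = -452$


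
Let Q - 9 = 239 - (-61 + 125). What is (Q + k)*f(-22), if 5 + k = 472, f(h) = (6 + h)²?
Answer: 166656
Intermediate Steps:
Q = 184 (Q = 9 + (239 - (-61 + 125)) = 9 + (239 - 1*64) = 9 + (239 - 64) = 9 + 175 = 184)
k = 467 (k = -5 + 472 = 467)
(Q + k)*f(-22) = (184 + 467)*(6 - 22)² = 651*(-16)² = 651*256 = 166656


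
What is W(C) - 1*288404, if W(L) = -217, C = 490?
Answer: -288621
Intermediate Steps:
W(C) - 1*288404 = -217 - 1*288404 = -217 - 288404 = -288621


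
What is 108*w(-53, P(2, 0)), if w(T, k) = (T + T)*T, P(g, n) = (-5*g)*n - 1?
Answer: 606744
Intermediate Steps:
P(g, n) = -1 - 5*g*n (P(g, n) = -5*g*n - 1 = -1 - 5*g*n)
w(T, k) = 2*T**2 (w(T, k) = (2*T)*T = 2*T**2)
108*w(-53, P(2, 0)) = 108*(2*(-53)**2) = 108*(2*2809) = 108*5618 = 606744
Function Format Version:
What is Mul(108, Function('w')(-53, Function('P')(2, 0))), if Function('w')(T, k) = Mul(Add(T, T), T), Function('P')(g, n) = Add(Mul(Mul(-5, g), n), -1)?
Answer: 606744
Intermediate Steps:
Function('P')(g, n) = Add(-1, Mul(-5, g, n)) (Function('P')(g, n) = Add(Mul(-5, g, n), -1) = Add(-1, Mul(-5, g, n)))
Function('w')(T, k) = Mul(2, Pow(T, 2)) (Function('w')(T, k) = Mul(Mul(2, T), T) = Mul(2, Pow(T, 2)))
Mul(108, Function('w')(-53, Function('P')(2, 0))) = Mul(108, Mul(2, Pow(-53, 2))) = Mul(108, Mul(2, 2809)) = Mul(108, 5618) = 606744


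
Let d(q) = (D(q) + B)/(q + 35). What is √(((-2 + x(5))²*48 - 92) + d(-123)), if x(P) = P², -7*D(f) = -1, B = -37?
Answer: √600024733/154 ≈ 159.06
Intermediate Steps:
D(f) = ⅐ (D(f) = -⅐*(-1) = ⅐)
d(q) = -258/(7*(35 + q)) (d(q) = (⅐ - 37)/(q + 35) = -258/(7*(35 + q)))
√(((-2 + x(5))²*48 - 92) + d(-123)) = √(((-2 + 5²)²*48 - 92) - 258/(245 + 7*(-123))) = √(((-2 + 25)²*48 - 92) - 258/(245 - 861)) = √((23²*48 - 92) - 258/(-616)) = √((529*48 - 92) - 258*(-1/616)) = √((25392 - 92) + 129/308) = √(25300 + 129/308) = √(7792529/308) = √600024733/154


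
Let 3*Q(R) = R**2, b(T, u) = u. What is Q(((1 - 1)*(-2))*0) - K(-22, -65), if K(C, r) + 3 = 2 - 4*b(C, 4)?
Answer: 17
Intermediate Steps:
K(C, r) = -17 (K(C, r) = -3 + (2 - 4*4) = -3 + (2 - 16) = -3 - 14 = -17)
Q(R) = R**2/3
Q(((1 - 1)*(-2))*0) - K(-22, -65) = (((1 - 1)*(-2))*0)**2/3 - 1*(-17) = ((0*(-2))*0)**2/3 + 17 = (0*0)**2/3 + 17 = (1/3)*0**2 + 17 = (1/3)*0 + 17 = 0 + 17 = 17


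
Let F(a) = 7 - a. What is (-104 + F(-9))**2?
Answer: 7744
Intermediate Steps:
(-104 + F(-9))**2 = (-104 + (7 - 1*(-9)))**2 = (-104 + (7 + 9))**2 = (-104 + 16)**2 = (-88)**2 = 7744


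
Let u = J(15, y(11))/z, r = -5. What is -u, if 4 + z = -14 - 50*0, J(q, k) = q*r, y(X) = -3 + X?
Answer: -25/6 ≈ -4.1667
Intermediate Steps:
J(q, k) = -5*q (J(q, k) = q*(-5) = -5*q)
z = -18 (z = -4 + (-14 - 50*0) = -4 + (-14 + 0) = -4 - 14 = -18)
u = 25/6 (u = -5*15/(-18) = -75*(-1/18) = 25/6 ≈ 4.1667)
-u = -1*25/6 = -25/6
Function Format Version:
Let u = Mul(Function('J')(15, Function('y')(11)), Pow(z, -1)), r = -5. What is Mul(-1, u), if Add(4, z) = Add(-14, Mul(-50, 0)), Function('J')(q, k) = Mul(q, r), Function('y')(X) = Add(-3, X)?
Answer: Rational(-25, 6) ≈ -4.1667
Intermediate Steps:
Function('J')(q, k) = Mul(-5, q) (Function('J')(q, k) = Mul(q, -5) = Mul(-5, q))
z = -18 (z = Add(-4, Add(-14, Mul(-50, 0))) = Add(-4, Add(-14, 0)) = Add(-4, -14) = -18)
u = Rational(25, 6) (u = Mul(Mul(-5, 15), Pow(-18, -1)) = Mul(-75, Rational(-1, 18)) = Rational(25, 6) ≈ 4.1667)
Mul(-1, u) = Mul(-1, Rational(25, 6)) = Rational(-25, 6)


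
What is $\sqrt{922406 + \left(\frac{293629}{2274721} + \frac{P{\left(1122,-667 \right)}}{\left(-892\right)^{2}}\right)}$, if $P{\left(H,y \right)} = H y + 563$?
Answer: $\frac{\sqrt{3797586897253936592501069}}{2029051132} \approx 960.42$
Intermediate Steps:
$P{\left(H,y \right)} = 563 + H y$
$\sqrt{922406 + \left(\frac{293629}{2274721} + \frac{P{\left(1122,-667 \right)}}{\left(-892\right)^{2}}\right)} = \sqrt{922406 + \left(\frac{293629}{2274721} + \frac{563 + 1122 \left(-667\right)}{\left(-892\right)^{2}}\right)} = \sqrt{922406 + \left(293629 \cdot \frac{1}{2274721} + \frac{563 - 748374}{795664}\right)} = \sqrt{922406 + \left(\frac{293629}{2274721} - \frac{747811}{795664}\right)} = \sqrt{922406 - \frac{1467431361075}{1809913609744}} = \sqrt{\frac{1669473705678162989}{1809913609744}} = \frac{\sqrt{3797586897253936592501069}}{2029051132}$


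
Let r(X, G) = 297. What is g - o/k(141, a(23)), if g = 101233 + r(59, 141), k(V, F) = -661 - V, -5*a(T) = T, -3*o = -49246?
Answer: 122165213/1203 ≈ 1.0155e+5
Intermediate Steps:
o = 49246/3 (o = -⅓*(-49246) = 49246/3 ≈ 16415.)
a(T) = -T/5
g = 101530 (g = 101233 + 297 = 101530)
g - o/k(141, a(23)) = 101530 - 49246/(3*(-661 - 1*141)) = 101530 - 49246/(3*(-661 - 141)) = 101530 - 49246/(3*(-802)) = 101530 - 49246*(-1)/(3*802) = 101530 - 1*(-24623/1203) = 101530 + 24623/1203 = 122165213/1203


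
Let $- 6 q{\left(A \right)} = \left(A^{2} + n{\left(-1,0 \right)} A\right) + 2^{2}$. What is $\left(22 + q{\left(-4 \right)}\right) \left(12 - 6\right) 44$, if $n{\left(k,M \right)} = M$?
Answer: $4928$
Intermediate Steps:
$q{\left(A \right)} = - \frac{2}{3} - \frac{A^{2}}{6}$ ($q{\left(A \right)} = - \frac{\left(A^{2} + 0 A\right) + 2^{2}}{6} = - \frac{\left(A^{2} + 0\right) + 4}{6} = - \frac{A^{2} + 4}{6} = - \frac{4 + A^{2}}{6} = - \frac{2}{3} - \frac{A^{2}}{6}$)
$\left(22 + q{\left(-4 \right)}\right) \left(12 - 6\right) 44 = \left(22 - \left(\frac{2}{3} + \frac{\left(-4\right)^{2}}{6}\right)\right) \left(12 - 6\right) 44 = \left(22 - \frac{10}{3}\right) \left(12 - 6\right) 44 = \left(22 - \frac{10}{3}\right) 6 \cdot 44 = \frac{56}{3} \cdot 6 \cdot 44 = 112 \cdot 44 = 4928$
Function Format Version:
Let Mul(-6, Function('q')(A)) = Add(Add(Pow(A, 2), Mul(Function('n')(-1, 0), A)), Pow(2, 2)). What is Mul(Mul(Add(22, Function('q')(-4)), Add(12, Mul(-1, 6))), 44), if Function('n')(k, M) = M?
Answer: 4928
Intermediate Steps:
Function('q')(A) = Add(Rational(-2, 3), Mul(Rational(-1, 6), Pow(A, 2))) (Function('q')(A) = Mul(Rational(-1, 6), Add(Add(Pow(A, 2), Mul(0, A)), Pow(2, 2))) = Mul(Rational(-1, 6), Add(Add(Pow(A, 2), 0), 4)) = Mul(Rational(-1, 6), Add(Pow(A, 2), 4)) = Mul(Rational(-1, 6), Add(4, Pow(A, 2))) = Add(Rational(-2, 3), Mul(Rational(-1, 6), Pow(A, 2))))
Mul(Mul(Add(22, Function('q')(-4)), Add(12, Mul(-1, 6))), 44) = Mul(Mul(Add(22, Add(Rational(-2, 3), Mul(Rational(-1, 6), Pow(-4, 2)))), Add(12, Mul(-1, 6))), 44) = Mul(Mul(Add(22, Add(Rational(-2, 3), Mul(Rational(-1, 6), 16))), Add(12, -6)), 44) = Mul(Mul(Add(22, Add(Rational(-2, 3), Rational(-8, 3))), 6), 44) = Mul(Mul(Add(22, Rational(-10, 3)), 6), 44) = Mul(Mul(Rational(56, 3), 6), 44) = Mul(112, 44) = 4928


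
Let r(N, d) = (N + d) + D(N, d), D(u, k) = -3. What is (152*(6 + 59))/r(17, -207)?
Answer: -9880/193 ≈ -51.192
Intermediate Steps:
r(N, d) = -3 + N + d (r(N, d) = (N + d) - 3 = -3 + N + d)
(152*(6 + 59))/r(17, -207) = (152*(6 + 59))/(-3 + 17 - 207) = (152*65)/(-193) = 9880*(-1/193) = -9880/193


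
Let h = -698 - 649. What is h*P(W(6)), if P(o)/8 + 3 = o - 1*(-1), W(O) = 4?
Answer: -21552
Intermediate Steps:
h = -1347
P(o) = -16 + 8*o (P(o) = -24 + 8*(o - 1*(-1)) = -24 + 8*(o + 1) = -24 + 8*(1 + o) = -24 + (8 + 8*o) = -16 + 8*o)
h*P(W(6)) = -1347*(-16 + 8*4) = -1347*(-16 + 32) = -1347*16 = -21552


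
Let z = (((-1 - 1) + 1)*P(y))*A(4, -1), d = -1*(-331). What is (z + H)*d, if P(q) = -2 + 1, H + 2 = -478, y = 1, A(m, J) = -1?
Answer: -159211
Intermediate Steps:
H = -480 (H = -2 - 478 = -480)
P(q) = -1
d = 331
z = -1 (z = (((-1 - 1) + 1)*(-1))*(-1) = ((-2 + 1)*(-1))*(-1) = -1*(-1)*(-1) = 1*(-1) = -1)
(z + H)*d = (-1 - 480)*331 = -481*331 = -159211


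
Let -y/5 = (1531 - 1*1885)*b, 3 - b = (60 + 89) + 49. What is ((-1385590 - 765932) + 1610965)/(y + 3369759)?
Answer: -540557/3024609 ≈ -0.17872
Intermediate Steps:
b = -195 (b = 3 - ((60 + 89) + 49) = 3 - (149 + 49) = 3 - 1*198 = 3 - 198 = -195)
y = -345150 (y = -5*(1531 - 1*1885)*(-195) = -5*(1531 - 1885)*(-195) = -(-1770)*(-195) = -5*69030 = -345150)
((-1385590 - 765932) + 1610965)/(y + 3369759) = ((-1385590 - 765932) + 1610965)/(-345150 + 3369759) = (-2151522 + 1610965)/3024609 = -540557*1/3024609 = -540557/3024609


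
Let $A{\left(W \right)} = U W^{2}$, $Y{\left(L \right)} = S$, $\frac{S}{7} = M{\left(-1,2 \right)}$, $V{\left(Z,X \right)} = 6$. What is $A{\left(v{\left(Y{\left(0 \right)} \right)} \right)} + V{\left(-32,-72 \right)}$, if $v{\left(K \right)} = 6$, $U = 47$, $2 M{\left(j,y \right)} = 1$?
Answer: $1698$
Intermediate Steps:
$M{\left(j,y \right)} = \frac{1}{2}$ ($M{\left(j,y \right)} = \frac{1}{2} \cdot 1 = \frac{1}{2}$)
$S = \frac{7}{2}$ ($S = 7 \cdot \frac{1}{2} = \frac{7}{2} \approx 3.5$)
$Y{\left(L \right)} = \frac{7}{2}$
$A{\left(W \right)} = 47 W^{2}$
$A{\left(v{\left(Y{\left(0 \right)} \right)} \right)} + V{\left(-32,-72 \right)} = 47 \cdot 6^{2} + 6 = 47 \cdot 36 + 6 = 1692 + 6 = 1698$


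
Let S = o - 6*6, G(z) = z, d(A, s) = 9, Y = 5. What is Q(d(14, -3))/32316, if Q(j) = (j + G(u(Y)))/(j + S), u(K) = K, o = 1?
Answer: -7/420108 ≈ -1.6662e-5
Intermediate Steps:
S = -35 (S = 1 - 6*6 = 1 - 36 = -35)
Q(j) = (5 + j)/(-35 + j) (Q(j) = (j + 5)/(j - 35) = (5 + j)/(-35 + j))
Q(d(14, -3))/32316 = ((5 + 9)/(-35 + 9))/32316 = (14/(-26))*(1/32316) = -1/26*14*(1/32316) = -7/13*1/32316 = -7/420108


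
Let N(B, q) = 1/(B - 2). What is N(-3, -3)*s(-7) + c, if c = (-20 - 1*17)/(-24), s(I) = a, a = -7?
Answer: 353/120 ≈ 2.9417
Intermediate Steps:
N(B, q) = 1/(-2 + B)
s(I) = -7
c = 37/24 (c = (-20 - 17)*(-1/24) = -37*(-1/24) = 37/24 ≈ 1.5417)
N(-3, -3)*s(-7) + c = -7/(-2 - 3) + 37/24 = -7/(-5) + 37/24 = -⅕*(-7) + 37/24 = 7/5 + 37/24 = 353/120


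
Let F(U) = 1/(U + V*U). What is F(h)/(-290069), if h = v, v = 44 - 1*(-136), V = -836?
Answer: 1/43597370700 ≈ 2.2937e-11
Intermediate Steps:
v = 180 (v = 44 + 136 = 180)
h = 180
F(U) = -1/(835*U) (F(U) = 1/(U - 836*U) = 1/(-835*U) = -1/(835*U))
F(h)/(-290069) = -1/835/180/(-290069) = -1/835*1/180*(-1/290069) = -1/150300*(-1/290069) = 1/43597370700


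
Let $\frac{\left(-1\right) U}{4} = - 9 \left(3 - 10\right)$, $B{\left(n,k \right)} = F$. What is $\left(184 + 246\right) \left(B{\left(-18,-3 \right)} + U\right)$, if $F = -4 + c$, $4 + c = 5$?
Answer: $-109650$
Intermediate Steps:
$c = 1$ ($c = -4 + 5 = 1$)
$F = -3$ ($F = -4 + 1 = -3$)
$B{\left(n,k \right)} = -3$
$U = -252$ ($U = - 4 \left(- 9 \left(3 - 10\right)\right) = - 4 \left(\left(-9\right) \left(-7\right)\right) = \left(-4\right) 63 = -252$)
$\left(184 + 246\right) \left(B{\left(-18,-3 \right)} + U\right) = \left(184 + 246\right) \left(-3 - 252\right) = 430 \left(-255\right) = -109650$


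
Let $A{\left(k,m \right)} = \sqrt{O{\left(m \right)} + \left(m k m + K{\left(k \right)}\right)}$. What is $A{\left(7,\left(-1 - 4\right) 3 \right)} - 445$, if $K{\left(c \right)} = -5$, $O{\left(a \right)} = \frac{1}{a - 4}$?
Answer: $-445 + \frac{\sqrt{566751}}{19} \approx -405.38$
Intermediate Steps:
$O{\left(a \right)} = \frac{1}{-4 + a}$
$A{\left(k,m \right)} = \sqrt{-5 + \frac{1}{-4 + m} + k m^{2}}$ ($A{\left(k,m \right)} = \sqrt{\frac{1}{-4 + m} + \left(m k m - 5\right)} = \sqrt{\frac{1}{-4 + m} + \left(k m m - 5\right)} = \sqrt{\frac{1}{-4 + m} + \left(k m^{2} - 5\right)} = \sqrt{\frac{1}{-4 + m} + \left(-5 + k m^{2}\right)} = \sqrt{-5 + \frac{1}{-4 + m} + k m^{2}}$)
$A{\left(7,\left(-1 - 4\right) 3 \right)} - 445 = \sqrt{\frac{1 + \left(-5 + 7 \left(\left(-1 - 4\right) 3\right)^{2}\right) \left(-4 + \left(-1 - 4\right) 3\right)}{-4 + \left(-1 - 4\right) 3}} - 445 = \sqrt{\frac{1 + \left(-5 + 7 \left(\left(-5\right) 3\right)^{2}\right) \left(-4 - 15\right)}{-4 - 15}} - 445 = \sqrt{\frac{1 + \left(-5 + 7 \left(-15\right)^{2}\right) \left(-4 - 15\right)}{-4 - 15}} - 445 = \sqrt{\frac{1 + \left(-5 + 7 \cdot 225\right) \left(-19\right)}{-19}} - 445 = \sqrt{- \frac{1 + \left(-5 + 1575\right) \left(-19\right)}{19}} - 445 = \sqrt{- \frac{1 + 1570 \left(-19\right)}{19}} - 445 = \sqrt{- \frac{1 - 29830}{19}} - 445 = \sqrt{\left(- \frac{1}{19}\right) \left(-29829\right)} - 445 = \sqrt{\frac{29829}{19}} - 445 = \frac{\sqrt{566751}}{19} - 445 = -445 + \frac{\sqrt{566751}}{19}$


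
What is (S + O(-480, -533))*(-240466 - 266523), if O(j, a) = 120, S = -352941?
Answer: 178876365969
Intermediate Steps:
(S + O(-480, -533))*(-240466 - 266523) = (-352941 + 120)*(-240466 - 266523) = -352821*(-506989) = 178876365969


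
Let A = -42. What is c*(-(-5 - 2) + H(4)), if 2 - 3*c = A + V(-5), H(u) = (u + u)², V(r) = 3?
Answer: 2911/3 ≈ 970.33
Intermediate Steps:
H(u) = 4*u² (H(u) = (2*u)² = 4*u²)
c = 41/3 (c = ⅔ - (-42 + 3)/3 = ⅔ - ⅓*(-39) = ⅔ + 13 = 41/3 ≈ 13.667)
c*(-(-5 - 2) + H(4)) = 41*(-(-5 - 2) + 4*4²)/3 = 41*(-1*(-7) + 4*16)/3 = 41*(7 + 64)/3 = (41/3)*71 = 2911/3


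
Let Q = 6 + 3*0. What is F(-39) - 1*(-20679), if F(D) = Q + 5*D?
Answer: 20490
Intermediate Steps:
Q = 6 (Q = 6 + 0 = 6)
F(D) = 6 + 5*D
F(-39) - 1*(-20679) = (6 + 5*(-39)) - 1*(-20679) = (6 - 195) + 20679 = -189 + 20679 = 20490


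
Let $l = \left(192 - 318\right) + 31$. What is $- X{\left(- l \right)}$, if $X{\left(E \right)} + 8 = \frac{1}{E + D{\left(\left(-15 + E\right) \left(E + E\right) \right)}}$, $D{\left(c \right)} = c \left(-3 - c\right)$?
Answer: $\frac{1848684041}{231085505} \approx 8.0$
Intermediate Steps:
$l = -95$ ($l = -126 + 31 = -95$)
$X{\left(E \right)} = -8 + \frac{1}{E - 2 E \left(-15 + E\right) \left(3 + 2 E \left(-15 + E\right)\right)}$ ($X{\left(E \right)} = -8 + \frac{1}{E - \left(-15 + E\right) \left(E + E\right) \left(3 + \left(-15 + E\right) \left(E + E\right)\right)} = -8 + \frac{1}{E - \left(-15 + E\right) 2 E \left(3 + \left(-15 + E\right) 2 E\right)} = -8 + \frac{1}{E - 2 E \left(-15 + E\right) \left(3 + 2 E \left(-15 + E\right)\right)}$)
$- X{\left(- l \right)} = - \frac{-1 + 8 \left(\left(-1\right) \left(-95\right)\right) - 16 \left(\left(-1\right) \left(-95\right)\right) \left(-15 - -95\right) \left(3 + 2 \left(\left(-1\right) \left(-95\right)\right) \left(-15 - -95\right)\right)}{\left(-1\right) \left(-95\right) \left(-1 + 2 \left(-15 - -95\right) \left(3 + 2 \left(\left(-1\right) \left(-95\right)\right) \left(-15 - -95\right)\right)\right)} = - \frac{-1 + 8 \cdot 95 - 1520 \left(-15 + 95\right) \left(3 + 2 \cdot 95 \left(-15 + 95\right)\right)}{95 \left(-1 + 2 \left(-15 + 95\right) \left(3 + 2 \cdot 95 \left(-15 + 95\right)\right)\right)} = - \frac{-1 + 760 - 1520 \cdot 80 \left(3 + 2 \cdot 95 \cdot 80\right)}{95 \left(-1 + 2 \cdot 80 \left(3 + 2 \cdot 95 \cdot 80\right)\right)} = - \frac{-1 + 760 - 1520 \cdot 80 \left(3 + 15200\right)}{95 \left(-1 + 2 \cdot 80 \left(3 + 15200\right)\right)} = - \frac{-1 + 760 - 1520 \cdot 80 \cdot 15203}{95 \left(-1 + 2 \cdot 80 \cdot 15203\right)} = - \frac{-1 + 760 - 1848684800}{95 \left(-1 + 2432480\right)} = - \frac{-1848684041}{95 \cdot 2432479} = \left(-1\right) \left(- \frac{1848684041}{231085505}\right) = \frac{1848684041}{231085505}$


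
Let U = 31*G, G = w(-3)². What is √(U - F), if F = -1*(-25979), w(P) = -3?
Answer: 10*I*√257 ≈ 160.31*I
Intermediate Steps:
G = 9 (G = (-3)² = 9)
U = 279 (U = 31*9 = 279)
F = 25979
√(U - F) = √(279 - 1*25979) = √(279 - 25979) = √(-25700) = 10*I*√257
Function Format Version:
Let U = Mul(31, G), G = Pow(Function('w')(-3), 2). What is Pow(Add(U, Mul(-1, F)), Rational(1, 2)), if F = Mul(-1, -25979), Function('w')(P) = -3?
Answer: Mul(10, I, Pow(257, Rational(1, 2))) ≈ Mul(160.31, I)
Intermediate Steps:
G = 9 (G = Pow(-3, 2) = 9)
U = 279 (U = Mul(31, 9) = 279)
F = 25979
Pow(Add(U, Mul(-1, F)), Rational(1, 2)) = Pow(Add(279, Mul(-1, 25979)), Rational(1, 2)) = Pow(Add(279, -25979), Rational(1, 2)) = Pow(-25700, Rational(1, 2)) = Mul(10, I, Pow(257, Rational(1, 2)))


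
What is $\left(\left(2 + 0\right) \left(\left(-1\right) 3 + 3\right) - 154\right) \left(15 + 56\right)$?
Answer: $-10934$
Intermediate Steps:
$\left(\left(2 + 0\right) \left(\left(-1\right) 3 + 3\right) - 154\right) \left(15 + 56\right) = \left(2 \left(-3 + 3\right) - 154\right) 71 = \left(2 \cdot 0 - 154\right) 71 = \left(0 - 154\right) 71 = \left(-154\right) 71 = -10934$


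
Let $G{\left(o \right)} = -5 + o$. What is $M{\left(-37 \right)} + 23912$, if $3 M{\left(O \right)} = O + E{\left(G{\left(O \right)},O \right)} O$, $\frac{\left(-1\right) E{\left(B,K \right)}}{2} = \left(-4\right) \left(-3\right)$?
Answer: $\frac{72587}{3} \approx 24196.0$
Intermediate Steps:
$E{\left(B,K \right)} = -24$ ($E{\left(B,K \right)} = - 2 \left(\left(-4\right) \left(-3\right)\right) = \left(-2\right) 12 = -24$)
$M{\left(O \right)} = - \frac{23 O}{3}$ ($M{\left(O \right)} = \frac{O - 24 O}{3} = \frac{\left(-23\right) O}{3} = - \frac{23 O}{3}$)
$M{\left(-37 \right)} + 23912 = \left(- \frac{23}{3}\right) \left(-37\right) + 23912 = \frac{851}{3} + 23912 = \frac{72587}{3}$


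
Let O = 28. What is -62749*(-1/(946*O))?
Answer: 62749/26488 ≈ 2.3690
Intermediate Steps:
-62749*(-1/(946*O)) = -62749/(-43*22*28) = -62749/((-946*28)) = -62749/(-26488) = -62749*(-1/26488) = 62749/26488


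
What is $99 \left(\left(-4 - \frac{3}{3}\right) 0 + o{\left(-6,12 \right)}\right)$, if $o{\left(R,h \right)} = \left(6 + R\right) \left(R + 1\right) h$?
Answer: $0$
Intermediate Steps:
$o{\left(R,h \right)} = h \left(1 + R\right) \left(6 + R\right)$ ($o{\left(R,h \right)} = \left(6 + R\right) \left(1 + R\right) h = \left(1 + R\right) \left(6 + R\right) h = h \left(1 + R\right) \left(6 + R\right)$)
$99 \left(\left(-4 - \frac{3}{3}\right) 0 + o{\left(-6,12 \right)}\right) = 99 \left(\left(-4 - \frac{3}{3}\right) 0 + 12 \left(6 + \left(-6\right)^{2} + 7 \left(-6\right)\right)\right) = 99 \left(\left(-4 - 1\right) 0 + 12 \left(6 + 36 - 42\right)\right) = 99 \left(\left(-4 - 1\right) 0 + 12 \cdot 0\right) = 99 \left(\left(-5\right) 0 + 0\right) = 99 \left(0 + 0\right) = 99 \cdot 0 = 0$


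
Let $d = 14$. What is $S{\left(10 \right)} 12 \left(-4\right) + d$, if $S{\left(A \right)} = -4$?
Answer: $206$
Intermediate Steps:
$S{\left(10 \right)} 12 \left(-4\right) + d = - 4 \cdot 12 \left(-4\right) + 14 = \left(-4\right) \left(-48\right) + 14 = 192 + 14 = 206$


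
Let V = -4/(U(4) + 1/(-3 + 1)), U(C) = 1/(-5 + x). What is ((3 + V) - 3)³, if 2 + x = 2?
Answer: 64000/343 ≈ 186.59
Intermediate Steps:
x = 0 (x = -2 + 2 = 0)
U(C) = -⅕ (U(C) = 1/(-5 + 0) = 1/(-5) = -⅕)
V = 40/7 (V = -4/(-⅕ + 1/(-3 + 1)) = -4/(-⅕ + 1/(-2)) = -4/(-⅕ - ½) = -4/(-7/10) = -4*(-10/7) = 40/7 ≈ 5.7143)
((3 + V) - 3)³ = ((3 + 40/7) - 3)³ = (61/7 - 3)³ = (40/7)³ = 64000/343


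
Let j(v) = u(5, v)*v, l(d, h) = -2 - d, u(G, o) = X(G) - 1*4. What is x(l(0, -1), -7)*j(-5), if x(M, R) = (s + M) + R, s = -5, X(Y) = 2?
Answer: -140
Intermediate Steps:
u(G, o) = -2 (u(G, o) = 2 - 1*4 = 2 - 4 = -2)
x(M, R) = -5 + M + R (x(M, R) = (-5 + M) + R = -5 + M + R)
j(v) = -2*v
x(l(0, -1), -7)*j(-5) = (-5 + (-2 - 1*0) - 7)*(-2*(-5)) = (-5 + (-2 + 0) - 7)*10 = (-5 - 2 - 7)*10 = -14*10 = -140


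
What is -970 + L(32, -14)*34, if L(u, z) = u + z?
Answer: -358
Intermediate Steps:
-970 + L(32, -14)*34 = -970 + (32 - 14)*34 = -970 + 18*34 = -970 + 612 = -358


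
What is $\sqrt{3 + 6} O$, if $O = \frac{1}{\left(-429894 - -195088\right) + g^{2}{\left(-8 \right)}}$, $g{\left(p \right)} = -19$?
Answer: $- \frac{3}{234445} \approx -1.2796 \cdot 10^{-5}$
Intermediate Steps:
$O = - \frac{1}{234445}$ ($O = \frac{1}{\left(-429894 - -195088\right) + \left(-19\right)^{2}} = \frac{1}{\left(-429894 + 195088\right) + 361} = \frac{1}{-234806 + 361} = \frac{1}{-234445} = - \frac{1}{234445} \approx -4.2654 \cdot 10^{-6}$)
$\sqrt{3 + 6} O = \sqrt{3 + 6} \left(- \frac{1}{234445}\right) = \sqrt{9} \left(- \frac{1}{234445}\right) = 3 \left(- \frac{1}{234445}\right) = - \frac{3}{234445}$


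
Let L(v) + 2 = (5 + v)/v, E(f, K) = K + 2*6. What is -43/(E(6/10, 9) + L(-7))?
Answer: -301/135 ≈ -2.2296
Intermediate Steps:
E(f, K) = 12 + K (E(f, K) = K + 12 = 12 + K)
L(v) = -2 + (5 + v)/v
-43/(E(6/10, 9) + L(-7)) = -43/((12 + 9) + (5 - 1*(-7))/(-7)) = -43/(21 - (5 + 7)/7) = -43/(21 - ⅐*12) = -43/(21 - 12/7) = -43/(135/7) = (7/135)*(-43) = -301/135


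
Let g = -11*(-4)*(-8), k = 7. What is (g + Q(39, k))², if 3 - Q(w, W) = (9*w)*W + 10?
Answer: 7929856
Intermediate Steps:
Q(w, W) = -7 - 9*W*w (Q(w, W) = 3 - ((9*w)*W + 10) = 3 - (9*W*w + 10) = 3 - (10 + 9*W*w) = 3 + (-10 - 9*W*w) = -7 - 9*W*w)
g = -352 (g = 44*(-8) = -352)
(g + Q(39, k))² = (-352 + (-7 - 9*7*39))² = (-352 + (-7 - 2457))² = (-352 - 2464)² = (-2816)² = 7929856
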